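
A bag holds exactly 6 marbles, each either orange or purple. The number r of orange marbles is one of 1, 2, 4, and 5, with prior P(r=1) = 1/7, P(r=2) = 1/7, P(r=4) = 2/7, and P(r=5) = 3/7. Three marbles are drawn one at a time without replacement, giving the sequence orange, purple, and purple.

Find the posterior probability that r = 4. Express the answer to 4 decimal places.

0.2667

Compute the likelihood of the observed sequence for each case: P(data | r = 1) = (1/6)(5/5)(4/4) = 1/6; P(data | r = 2) = (2/6)(4/5)(3/4) = 1/5; P(data | r = 4) = (4/6)(2/5)(1/4) = 1/15; P(data | r = 5) = (5/6)(1/5)(0/4) = 0.
Multiplying each by its prior: 1/7 · 1/6 = 1/42, 1/7 · 1/5 = 1/35, 2/7 · 1/15 = 2/105, 3/7 · 0 = 0; with total 1/14.
So P(r = 4 | data) = (2/105) / (1/14) = 4/15.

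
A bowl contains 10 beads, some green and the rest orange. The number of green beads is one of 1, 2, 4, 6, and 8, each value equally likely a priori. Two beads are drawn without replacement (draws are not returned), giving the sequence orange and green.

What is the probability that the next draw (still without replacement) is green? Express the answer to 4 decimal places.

Compute the likelihood of the observed sequence for each case: P(data | r = 1) = (9/10)(1/9) = 1/10; P(data | r = 2) = (8/10)(2/9) = 8/45; P(data | r = 4) = (6/10)(4/9) = 4/15; P(data | r = 6) = (4/10)(6/9) = 4/15; P(data | r = 8) = (2/10)(8/9) = 8/45.
Multiplying each by its prior: 1/5 · 1/10 = 1/50, 1/5 · 8/45 = 8/225, 1/5 · 4/15 = 4/75, 1/5 · 4/15 = 4/75, 1/5 · 8/45 = 8/225; summing to 89/450.
Normalising, the posterior is P(r = 1 | data) = 9/89, P(r = 2 | data) = 16/89, P(r = 4 | data) = 24/89, P(r = 6 | data) = 24/89, P(r = 8 | data) = 16/89.
The predictive probability is P(green next | data) = (0)(9/89) + (1/8)(16/89) + (3/8)(24/89) + (5/8)(24/89) + (7/8)(16/89) = 40/89.

0.4494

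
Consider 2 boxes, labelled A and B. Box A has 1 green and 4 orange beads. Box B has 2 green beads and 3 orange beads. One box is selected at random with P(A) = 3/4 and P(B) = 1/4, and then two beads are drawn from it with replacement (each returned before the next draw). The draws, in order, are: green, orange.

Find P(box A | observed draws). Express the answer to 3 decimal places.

For each hypothesis, P(data | H) works out to: P(data | box A) = (1/5)(4/5) = 4/25; P(data | box B) = (2/5)(3/5) = 6/25.
The prior-weighted likelihoods are 3/4 · 4/25 = 3/25, 1/4 · 6/25 = 3/50; summing to 9/50.
So P(box A | data) = (3/25) / (9/50) = 2/3.

0.667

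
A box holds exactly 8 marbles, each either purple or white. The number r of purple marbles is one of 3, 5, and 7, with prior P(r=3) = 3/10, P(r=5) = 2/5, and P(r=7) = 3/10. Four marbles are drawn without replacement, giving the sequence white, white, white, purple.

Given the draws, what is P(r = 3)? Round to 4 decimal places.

Under each hypothesis, the probability of the observed sequence is: P(data | r = 3) = (5/8)(4/7)(3/6)(3/5) = 3/28; P(data | r = 5) = (3/8)(2/7)(1/6)(5/5) = 1/56; P(data | r = 7) = (1/8)(0/7) = 0.
The prior-weighted likelihoods are 3/10 · 3/28 = 9/280, 2/5 · 1/56 = 1/140, 3/10 · 0 = 0; with total 11/280.
So P(r = 3 | data) = (9/280) / (11/280) = 9/11.

0.8182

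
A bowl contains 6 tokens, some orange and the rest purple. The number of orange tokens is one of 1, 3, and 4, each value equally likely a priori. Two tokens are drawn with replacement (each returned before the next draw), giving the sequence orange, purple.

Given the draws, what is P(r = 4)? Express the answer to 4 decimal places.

0.3636

For each hypothesis, P(data | H) works out to: P(data | r = 1) = (1/6)(5/6) = 5/36; P(data | r = 3) = (3/6)(3/6) = 1/4; P(data | r = 4) = (4/6)(2/6) = 2/9.
The prior-weighted likelihoods are 1/3 · 5/36 = 5/108, 1/3 · 1/4 = 1/12, 1/3 · 2/9 = 2/27; with total 11/54.
By Bayes' rule, P(r = 4 | data) = (2/27) / (11/54) = 4/11.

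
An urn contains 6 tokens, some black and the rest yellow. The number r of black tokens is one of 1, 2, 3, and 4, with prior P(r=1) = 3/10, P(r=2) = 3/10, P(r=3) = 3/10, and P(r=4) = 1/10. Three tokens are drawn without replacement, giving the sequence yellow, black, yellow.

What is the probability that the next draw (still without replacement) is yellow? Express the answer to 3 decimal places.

0.649

For each hypothesis, P(data | H) works out to: P(data | r = 1) = (5/6)(1/5)(4/4) = 1/6; P(data | r = 2) = (4/6)(2/5)(3/4) = 1/5; P(data | r = 3) = (3/6)(3/5)(2/4) = 3/20; P(data | r = 4) = (2/6)(4/5)(1/4) = 1/15.
Weighting by the prior gives 3/10 · 1/6 = 1/20, 3/10 · 1/5 = 3/50, 3/10 · 3/20 = 9/200, 1/10 · 1/15 = 1/150; with total 97/600.
Normalising, the posterior is P(r = 1 | data) = 30/97, P(r = 2 | data) = 36/97, P(r = 3 | data) = 27/97, P(r = 4 | data) = 4/97.
The predictive probability is P(yellow next | data) = (1)(30/97) + (2/3)(36/97) + (1/3)(27/97) + (0)(4/97) = 63/97.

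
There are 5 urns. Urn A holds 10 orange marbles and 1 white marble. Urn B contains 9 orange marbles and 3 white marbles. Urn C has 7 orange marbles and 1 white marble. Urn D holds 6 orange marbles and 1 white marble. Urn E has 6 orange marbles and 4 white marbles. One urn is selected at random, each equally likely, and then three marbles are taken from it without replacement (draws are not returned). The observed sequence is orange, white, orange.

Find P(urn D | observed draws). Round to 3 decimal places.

0.207

Under each hypothesis, the probability of the observed sequence is: P(data | urn A) = (10/11)(1/10)(9/9) = 0.090909; P(data | urn B) = (9/12)(3/11)(8/10) = 0.16364; P(data | urn C) = (7/8)(1/7)(6/6) = 0.125; P(data | urn D) = (6/7)(1/6)(5/5) = 0.14286; P(data | urn E) = (6/10)(4/9)(5/8) = 0.16667.
Multiplying each by its prior: 1/5 · 0.090909 = 0.018182, 1/5 · 0.16364 = 0.032727, 1/5 · 0.125 = 0.025, 1/5 · 0.14286 = 0.028571, 1/5 · 0.16667 = 0.033333; summing to 0.13781.
Therefore the posterior P(urn D | data) = (0.028571) / (0.13781) = 0.20732.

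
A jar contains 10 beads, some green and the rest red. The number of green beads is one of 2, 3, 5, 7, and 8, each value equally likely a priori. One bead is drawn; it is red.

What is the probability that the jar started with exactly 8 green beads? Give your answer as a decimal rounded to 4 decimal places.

0.0800

Under each hypothesis, the probability of this draw is: P(data | r = 2) = (8/10) = 4/5; P(data | r = 3) = (7/10) = 7/10; P(data | r = 5) = (5/10) = 1/2; P(data | r = 7) = (3/10) = 3/10; P(data | r = 8) = (2/10) = 1/5.
The prior-weighted likelihoods are 1/5 · 4/5 = 4/25, 1/5 · 7/10 = 7/50, 1/5 · 1/2 = 1/10, 1/5 · 3/10 = 3/50, 1/5 · 1/5 = 1/25; summing to 1/2.
Hence P(r = 8 | data) = (1/25) / (1/2) = 2/25.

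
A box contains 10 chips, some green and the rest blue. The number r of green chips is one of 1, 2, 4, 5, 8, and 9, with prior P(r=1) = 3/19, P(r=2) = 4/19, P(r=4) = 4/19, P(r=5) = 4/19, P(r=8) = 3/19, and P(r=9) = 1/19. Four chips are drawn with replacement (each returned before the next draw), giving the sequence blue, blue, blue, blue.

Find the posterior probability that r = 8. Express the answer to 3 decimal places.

0.001

For each hypothesis, P(data | H) works out to: P(data | r = 1) = (9/10)(9/10)(9/10)(9/10) = 0.6561; P(data | r = 2) = (8/10)(8/10)(8/10)(8/10) = 0.4096; P(data | r = 4) = (6/10)(6/10)(6/10)(6/10) = 0.1296; P(data | r = 5) = (5/10)(5/10)(5/10)(5/10) = 0.0625; P(data | r = 8) = (2/10)(2/10)(2/10)(2/10) = 0.0016; P(data | r = 9) = (1/10)(1/10)(1/10)(1/10) = 0.0001.
Weighting by the prior gives 3/19 · 0.6561 = 0.10359, 4/19 · 0.4096 = 0.086232, 4/19 · 0.1296 = 0.027284, 4/19 · 0.0625 = 0.013158, 3/19 · 0.0016 = 0.00025263, 1/19 · 0.0001 = 5.2632e-06; with total 0.23053.
By Bayes' rule, P(r = 8 | data) = (0.00025263) / (0.23053) = 0.0010959.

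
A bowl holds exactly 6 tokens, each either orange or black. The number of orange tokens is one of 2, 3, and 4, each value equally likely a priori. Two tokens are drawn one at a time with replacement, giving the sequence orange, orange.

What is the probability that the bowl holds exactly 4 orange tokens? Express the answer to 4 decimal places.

Compute the likelihood of the observed sequence for each case: P(data | r = 2) = (2/6)(2/6) = 1/9; P(data | r = 3) = (3/6)(3/6) = 1/4; P(data | r = 4) = (4/6)(4/6) = 4/9.
Multiplying each by its prior: 1/3 · 1/9 = 1/27, 1/3 · 1/4 = 1/12, 1/3 · 4/9 = 4/27; these sum to 29/108.
Hence P(r = 4 | data) = (4/27) / (29/108) = 16/29.

0.5517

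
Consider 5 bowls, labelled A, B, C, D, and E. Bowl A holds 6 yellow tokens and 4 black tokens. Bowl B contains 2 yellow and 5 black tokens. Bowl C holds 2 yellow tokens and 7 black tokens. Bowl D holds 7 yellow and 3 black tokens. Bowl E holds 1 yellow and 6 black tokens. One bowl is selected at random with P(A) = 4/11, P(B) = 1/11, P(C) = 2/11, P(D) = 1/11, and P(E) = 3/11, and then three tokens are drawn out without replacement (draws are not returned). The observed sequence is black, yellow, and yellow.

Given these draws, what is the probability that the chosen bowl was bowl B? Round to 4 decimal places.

0.0504

Under each hypothesis, the probability of the observed sequence is: P(data | bowl A) = (4/10)(6/9)(5/8) = 0.16667; P(data | bowl B) = (5/7)(2/6)(1/5) = 0.047619; P(data | bowl C) = (7/9)(2/8)(1/7) = 0.027778; P(data | bowl D) = (3/10)(7/9)(6/8) = 0.175; P(data | bowl E) = (6/7)(1/6)(0/5) = 0.
Multiplying each by its prior: 4/11 · 0.16667 = 0.060606, 1/11 · 0.047619 = 0.004329, 2/11 · 0.027778 = 0.0050505, 1/11 · 0.175 = 0.015909, 3/11 · 0 = 0; with total 0.085895.
So P(bowl B | data) = (0.004329) / (0.085895) = 0.050399.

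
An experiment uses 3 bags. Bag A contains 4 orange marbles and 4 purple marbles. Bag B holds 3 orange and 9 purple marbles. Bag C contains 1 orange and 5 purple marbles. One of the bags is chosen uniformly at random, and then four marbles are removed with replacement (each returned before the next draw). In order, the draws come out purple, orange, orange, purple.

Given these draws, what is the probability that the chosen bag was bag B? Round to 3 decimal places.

Under each hypothesis, the probability of the observed sequence is: P(data | bag A) = (4/8)(4/8)(4/8)(4/8) = 0.0625; P(data | bag B) = (9/12)(3/12)(3/12)(9/12) = 0.035156; P(data | bag C) = (5/6)(1/6)(1/6)(5/6) = 0.01929.
The prior-weighted likelihoods are 1/3 · 0.0625 = 0.020833, 1/3 · 0.035156 = 0.011719, 1/3 · 0.01929 = 0.00643; summing to 0.038982.
Hence P(bag B | data) = (0.011719) / (0.038982) = 0.30062.

0.301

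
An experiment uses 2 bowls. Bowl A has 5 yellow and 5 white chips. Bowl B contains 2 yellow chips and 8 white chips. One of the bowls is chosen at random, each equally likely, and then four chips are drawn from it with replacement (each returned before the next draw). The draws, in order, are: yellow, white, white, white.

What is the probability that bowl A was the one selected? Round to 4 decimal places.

Compute the likelihood of the observed sequence for each case: P(data | bowl A) = (5/10)(5/10)(5/10)(5/10) = 0.0625; P(data | bowl B) = (2/10)(8/10)(8/10)(8/10) = 0.1024.
Weighting by the prior gives 1/2 · 0.0625 = 0.03125, 1/2 · 0.1024 = 0.0512; with total 0.08245.
By Bayes' rule, P(bowl A | data) = (0.03125) / (0.08245) = 0.37902.

0.3790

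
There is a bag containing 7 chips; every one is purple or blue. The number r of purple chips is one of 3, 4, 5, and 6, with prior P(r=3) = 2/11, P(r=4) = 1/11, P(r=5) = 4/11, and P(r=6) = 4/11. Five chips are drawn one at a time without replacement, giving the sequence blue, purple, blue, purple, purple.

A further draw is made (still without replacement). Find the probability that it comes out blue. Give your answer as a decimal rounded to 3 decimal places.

0.281

Under each hypothesis, the probability of the observed sequence is: P(data | r = 3) = (4/7)(3/6)(3/5)(2/4)(1/3) = 0.028571; P(data | r = 4) = (3/7)(4/6)(2/5)(3/4)(2/3) = 0.057143; P(data | r = 5) = (2/7)(5/6)(1/5)(4/4)(3/3) = 0.047619; P(data | r = 6) = (1/7)(6/6)(0/5) = 0.
The prior-weighted likelihoods are 2/11 · 0.028571 = 0.0051948, 1/11 · 0.057143 = 0.0051948, 4/11 · 0.047619 = 0.017316, 4/11 · 0 = 0; summing to 0.027706.
Dividing through by the total gives posterior P(r = 3 | data) = 0.1875, P(r = 4 | data) = 0.1875, P(r = 5 | data) = 0.625, P(r = 6 | data) = 0.
Averaging over the posterior, P(blue next | data) = (1)(0.1875) + (1/2)(0.1875) + (0)(0.625) = 0.28125.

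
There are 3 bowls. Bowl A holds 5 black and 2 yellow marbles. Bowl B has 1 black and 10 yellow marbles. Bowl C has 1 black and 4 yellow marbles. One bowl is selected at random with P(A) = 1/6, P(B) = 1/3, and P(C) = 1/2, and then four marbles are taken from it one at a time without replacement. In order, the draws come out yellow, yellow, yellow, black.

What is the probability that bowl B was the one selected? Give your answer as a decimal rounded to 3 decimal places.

0.233

Under each hypothesis, the probability of the observed sequence is: P(data | bowl A) = (2/7)(1/6)(0/5) = 0; P(data | bowl B) = (10/11)(9/10)(8/9)(1/8) = 1/11; P(data | bowl C) = (4/5)(3/4)(2/3)(1/2) = 1/5.
The prior-weighted likelihoods are 1/6 · 0 = 0, 1/3 · 1/11 = 1/33, 1/2 · 1/5 = 1/10; these sum to 43/330.
So P(bowl B | data) = (1/33) / (43/330) = 10/43.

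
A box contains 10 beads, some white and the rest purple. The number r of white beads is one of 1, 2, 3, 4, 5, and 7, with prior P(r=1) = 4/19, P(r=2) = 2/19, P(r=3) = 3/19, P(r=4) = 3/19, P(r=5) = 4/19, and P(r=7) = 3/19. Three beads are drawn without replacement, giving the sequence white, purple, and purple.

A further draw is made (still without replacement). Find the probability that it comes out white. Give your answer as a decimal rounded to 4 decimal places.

Compute the likelihood of the observed sequence for each case: P(data | r = 1) = (1/10)(9/9)(8/8) = 1/10; P(data | r = 2) = (2/10)(8/9)(7/8) = 7/45; P(data | r = 3) = (3/10)(7/9)(6/8) = 7/40; P(data | r = 4) = (4/10)(6/9)(5/8) = 1/6; P(data | r = 5) = (5/10)(5/9)(4/8) = 5/36; P(data | r = 7) = (7/10)(3/9)(2/8) = 7/120.
Weighting by the prior gives 4/19 · 1/10 = 2/95, 2/19 · 7/45 = 14/855, 3/19 · 7/40 = 21/760, 3/19 · 1/6 = 1/38, 4/19 · 5/36 = 5/171, 3/19 · 7/120 = 7/760; summing to 37/285.
Dividing through by the total gives posterior P(r = 1 | data) = 6/37, P(r = 2 | data) = 14/111, P(r = 3 | data) = 63/296, P(r = 4 | data) = 15/74, P(r = 5 | data) = 25/111, P(r = 7 | data) = 21/296.
So P(white next | data) = Σ P(white next | H) P(H | data) = (0)(6/37) + (1/7)(14/111) + (2/7)(63/296) + (3/7)(15/74) + (4/7)(25/111) + (6/7)(21/296) = 92/259.

0.3552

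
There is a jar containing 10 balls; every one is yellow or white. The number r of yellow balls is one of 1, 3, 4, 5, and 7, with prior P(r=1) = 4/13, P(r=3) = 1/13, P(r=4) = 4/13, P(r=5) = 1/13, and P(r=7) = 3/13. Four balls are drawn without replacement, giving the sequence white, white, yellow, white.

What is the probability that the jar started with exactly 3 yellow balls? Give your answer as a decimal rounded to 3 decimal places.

0.126

The likelihood of the observed sequence under each hypothesis: P(data | r = 1) = (9/10)(8/9)(1/8)(7/7) = 0.1; P(data | r = 3) = (7/10)(6/9)(3/8)(5/7) = 0.125; P(data | r = 4) = (6/10)(5/9)(4/8)(4/7) = 0.095238; P(data | r = 5) = (5/10)(4/9)(5/8)(3/7) = 0.059524; P(data | r = 7) = (3/10)(2/9)(7/8)(1/7) = 0.0083333.
The prior-weighted likelihoods are 4/13 · 0.1 = 0.030769, 1/13 · 0.125 = 0.0096154, 4/13 · 0.095238 = 0.029304, 1/13 · 0.059524 = 0.0045788, 3/13 · 0.0083333 = 0.0019231; summing to 0.07619.
So P(r = 3 | data) = (0.0096154) / (0.07619) = 0.1262.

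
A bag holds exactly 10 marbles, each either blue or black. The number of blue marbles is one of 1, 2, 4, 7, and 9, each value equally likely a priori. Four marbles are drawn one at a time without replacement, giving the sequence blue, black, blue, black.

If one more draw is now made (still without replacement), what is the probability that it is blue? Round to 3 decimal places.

The likelihood of the observed sequence under each hypothesis: P(data | r = 1) = (1/10)(9/9)(0/8) = 0; P(data | r = 2) = (2/10)(8/9)(1/8)(7/7) = 0.022222; P(data | r = 4) = (4/10)(6/9)(3/8)(5/7) = 0.071429; P(data | r = 7) = (7/10)(3/9)(6/8)(2/7) = 0.05; P(data | r = 9) = (9/10)(1/9)(8/8)(0/7) = 0.
Weighting by the prior gives 1/5 · 0 = 0, 1/5 · 0.022222 = 0.0044444, 1/5 · 0.071429 = 0.014286, 1/5 · 0.05 = 0.01, 1/5 · 0 = 0; summing to 0.02873.
Dividing through by the total gives posterior P(r = 1 | data) = 0, P(r = 2 | data) = 0.1547, P(r = 4 | data) = 0.49724, P(r = 7 | data) = 0.34807, P(r = 9 | data) = 0.
So P(blue next | data) = Σ P(blue next | H) P(H | data) = (0)(0.1547) + (1/3)(0.49724) + (5/6)(0.34807) = 0.4558.

0.456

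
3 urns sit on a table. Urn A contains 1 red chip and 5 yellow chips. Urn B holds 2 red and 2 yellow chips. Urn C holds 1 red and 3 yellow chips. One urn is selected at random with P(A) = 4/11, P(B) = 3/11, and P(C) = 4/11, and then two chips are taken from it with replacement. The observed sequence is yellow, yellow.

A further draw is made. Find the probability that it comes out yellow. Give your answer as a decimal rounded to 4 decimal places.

0.7576

For each hypothesis, P(data | H) works out to: P(data | urn A) = (5/6)(5/6) = 25/36; P(data | urn B) = (2/4)(2/4) = 1/4; P(data | urn C) = (3/4)(3/4) = 9/16.
Weighting by the prior gives 4/11 · 25/36 = 25/99, 3/11 · 1/4 = 3/44, 4/11 · 9/16 = 9/44; these sum to 52/99.
Normalising, the posterior is P(urn A | data) = 0.48077, P(urn B | data) = 0.12981, P(urn C | data) = 0.38942.
Averaging over the posterior, P(yellow next | data) = (5/6)(0.48077) + (1/2)(0.12981) + (3/4)(0.38942) = 0.75761.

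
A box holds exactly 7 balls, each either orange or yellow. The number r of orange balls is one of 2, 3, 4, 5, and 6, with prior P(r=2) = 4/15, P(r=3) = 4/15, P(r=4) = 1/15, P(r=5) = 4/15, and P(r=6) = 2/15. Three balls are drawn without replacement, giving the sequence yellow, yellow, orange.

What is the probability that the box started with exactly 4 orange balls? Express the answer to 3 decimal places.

Under each hypothesis, the probability of the observed sequence is: P(data | r = 2) = (5/7)(4/6)(2/5) = 0.19048; P(data | r = 3) = (4/7)(3/6)(3/5) = 0.17143; P(data | r = 4) = (3/7)(2/6)(4/5) = 0.11429; P(data | r = 5) = (2/7)(1/6)(5/5) = 0.047619; P(data | r = 6) = (1/7)(0/6) = 0.
The prior-weighted likelihoods are 4/15 · 0.19048 = 0.050794, 4/15 · 0.17143 = 0.045714, 1/15 · 0.11429 = 0.007619, 4/15 · 0.047619 = 0.012698, 2/15 · 0 = 0; with total 0.11683.
Therefore the posterior P(r = 4 | data) = (0.007619) / (0.11683) = 0.065217.

0.065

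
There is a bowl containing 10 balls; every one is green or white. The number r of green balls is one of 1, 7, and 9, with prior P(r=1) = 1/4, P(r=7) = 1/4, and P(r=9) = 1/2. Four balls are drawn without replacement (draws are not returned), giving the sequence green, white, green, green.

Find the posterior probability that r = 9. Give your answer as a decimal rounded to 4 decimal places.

For each hypothesis, P(data | H) works out to: P(data | r = 1) = (1/10)(9/9)(0/8) = 0; P(data | r = 7) = (7/10)(3/9)(6/8)(5/7) = 1/8; P(data | r = 9) = (9/10)(1/9)(8/8)(7/7) = 1/10.
Weighting by the prior gives 1/4 · 0 = 0, 1/4 · 1/8 = 1/32, 1/2 · 1/10 = 1/20; these sum to 13/160.
Therefore the posterior P(r = 9 | data) = (1/20) / (13/160) = 8/13.

0.6154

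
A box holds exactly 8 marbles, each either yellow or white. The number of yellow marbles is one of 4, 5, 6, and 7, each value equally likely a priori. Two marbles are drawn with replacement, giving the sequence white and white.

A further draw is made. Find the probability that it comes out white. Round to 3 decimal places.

Compute the likelihood of the observed sequence for each case: P(data | r = 4) = (4/8)(4/8) = 1/4; P(data | r = 5) = (3/8)(3/8) = 9/64; P(data | r = 6) = (2/8)(2/8) = 1/16; P(data | r = 7) = (1/8)(1/8) = 1/64.
The prior-weighted likelihoods are 1/4 · 1/4 = 1/16, 1/4 · 9/64 = 9/256, 1/4 · 1/16 = 1/64, 1/4 · 1/64 = 1/256; with total 15/128.
The posterior is then P(r = 4 | data) = 8/15, P(r = 5 | data) = 3/10, P(r = 6 | data) = 2/15, P(r = 7 | data) = 1/30.
The predictive probability is P(white next | data) = (1/2)(8/15) + (3/8)(3/10) + (1/4)(2/15) + (1/8)(1/30) = 5/12.

0.417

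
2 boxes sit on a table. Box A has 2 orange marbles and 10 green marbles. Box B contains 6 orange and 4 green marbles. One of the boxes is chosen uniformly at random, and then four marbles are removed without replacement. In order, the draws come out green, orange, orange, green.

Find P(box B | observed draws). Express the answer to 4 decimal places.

0.8250

Under each hypothesis, the probability of the observed sequence is: P(data | box A) = (10/12)(2/11)(1/10)(9/9) = 1/66; P(data | box B) = (4/10)(6/9)(5/8)(3/7) = 1/14.
Multiplying each by its prior: 1/2 · 1/66 = 1/132, 1/2 · 1/14 = 1/28; with total 10/231.
By Bayes' rule, P(box B | data) = (1/28) / (10/231) = 33/40.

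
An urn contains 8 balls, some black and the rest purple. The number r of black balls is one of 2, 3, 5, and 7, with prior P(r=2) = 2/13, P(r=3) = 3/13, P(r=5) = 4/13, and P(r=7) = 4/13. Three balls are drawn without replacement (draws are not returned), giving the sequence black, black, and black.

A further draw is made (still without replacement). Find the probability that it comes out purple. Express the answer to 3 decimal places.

0.301

Under each hypothesis, the probability of the observed sequence is: P(data | r = 2) = (2/8)(1/7)(0/6) = 0; P(data | r = 3) = (3/8)(2/7)(1/6) = 1/56; P(data | r = 5) = (5/8)(4/7)(3/6) = 5/28; P(data | r = 7) = (7/8)(6/7)(5/6) = 5/8.
The prior-weighted likelihoods are 2/13 · 0 = 0, 3/13 · 1/56 = 3/728, 4/13 · 5/28 = 5/91, 4/13 · 5/8 = 5/26; summing to 183/728.
Normalising, the posterior is P(r = 2 | data) = 0, P(r = 3 | data) = 1/61, P(r = 5 | data) = 40/183, P(r = 7 | data) = 140/183.
The predictive probability is P(purple next | data) = (1)(1/61) + (3/5)(40/183) + (1/5)(140/183) = 55/183.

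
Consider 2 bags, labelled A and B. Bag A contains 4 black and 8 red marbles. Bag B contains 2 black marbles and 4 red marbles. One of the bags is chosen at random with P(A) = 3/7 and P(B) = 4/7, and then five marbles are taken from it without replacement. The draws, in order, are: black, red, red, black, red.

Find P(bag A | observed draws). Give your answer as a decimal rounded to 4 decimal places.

Compute the likelihood of the observed sequence for each case: P(data | bag A) = (4/12)(8/11)(7/10)(3/9)(6/8) = 7/165; P(data | bag B) = (2/6)(4/5)(3/4)(1/3)(2/2) = 1/15.
The prior-weighted likelihoods are 3/7 · 7/165 = 1/55, 4/7 · 1/15 = 4/105; summing to 13/231.
By Bayes' rule, P(bag A | data) = (1/55) / (13/231) = 21/65.

0.3231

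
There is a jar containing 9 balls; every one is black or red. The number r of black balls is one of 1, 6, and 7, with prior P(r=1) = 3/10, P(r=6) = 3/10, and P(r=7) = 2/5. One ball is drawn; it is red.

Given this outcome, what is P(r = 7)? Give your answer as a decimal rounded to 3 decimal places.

0.195

For each hypothesis, P(data | H) works out to: P(data | r = 1) = (8/9) = 8/9; P(data | r = 6) = (3/9) = 1/3; P(data | r = 7) = (2/9) = 2/9.
The prior-weighted likelihoods are 3/10 · 8/9 = 4/15, 3/10 · 1/3 = 1/10, 2/5 · 2/9 = 4/45; with total 41/90.
Hence P(r = 7 | data) = (4/45) / (41/90) = 8/41.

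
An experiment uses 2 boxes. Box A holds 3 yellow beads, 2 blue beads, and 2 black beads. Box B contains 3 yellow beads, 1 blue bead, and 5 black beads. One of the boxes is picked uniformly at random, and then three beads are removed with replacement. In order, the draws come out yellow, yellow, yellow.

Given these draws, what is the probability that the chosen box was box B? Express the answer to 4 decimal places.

0.3200

Under each hypothesis, the probability of the observed sequence is: P(data | box A) = (3/7)(3/7)(3/7) = 0.078717; P(data | box B) = (3/9)(3/9)(3/9) = 0.037037.
Weighting by the prior gives 1/2 · 0.078717 = 0.039359, 1/2 · 0.037037 = 0.018519; summing to 0.057877.
By Bayes' rule, P(box B | data) = (0.018519) / (0.057877) = 0.31996.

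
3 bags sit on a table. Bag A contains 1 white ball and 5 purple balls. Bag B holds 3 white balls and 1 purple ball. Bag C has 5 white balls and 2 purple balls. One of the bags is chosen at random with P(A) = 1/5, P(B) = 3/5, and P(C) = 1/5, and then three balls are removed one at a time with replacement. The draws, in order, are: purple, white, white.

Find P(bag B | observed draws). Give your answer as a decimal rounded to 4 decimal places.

0.7141

Under each hypothesis, the probability of the observed sequence is: P(data | bag A) = (5/6)(1/6)(1/6) = 0.023148; P(data | bag B) = (1/4)(3/4)(3/4) = 0.14062; P(data | bag C) = (2/7)(5/7)(5/7) = 0.14577.
Weighting by the prior gives 1/5 · 0.023148 = 0.0046296, 3/5 · 0.14062 = 0.084375, 1/5 · 0.14577 = 0.029155; these sum to 0.11816.
Therefore the posterior P(bag B | data) = (0.084375) / (0.11816) = 0.71408.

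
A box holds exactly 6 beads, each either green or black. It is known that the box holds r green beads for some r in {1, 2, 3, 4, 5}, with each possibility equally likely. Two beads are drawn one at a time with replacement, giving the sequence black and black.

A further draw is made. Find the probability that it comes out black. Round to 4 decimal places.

0.6818

Under each hypothesis, the probability of the observed sequence is: P(data | r = 1) = (5/6)(5/6) = 25/36; P(data | r = 2) = (4/6)(4/6) = 4/9; P(data | r = 3) = (3/6)(3/6) = 1/4; P(data | r = 4) = (2/6)(2/6) = 1/9; P(data | r = 5) = (1/6)(1/6) = 1/36.
Multiplying each by its prior: 1/5 · 25/36 = 5/36, 1/5 · 4/9 = 4/45, 1/5 · 1/4 = 1/20, 1/5 · 1/9 = 1/45, 1/5 · 1/36 = 1/180; with total 11/36.
Normalising, the posterior is P(r = 1 | data) = 5/11, P(r = 2 | data) = 16/55, P(r = 3 | data) = 9/55, P(r = 4 | data) = 4/55, P(r = 5 | data) = 1/55.
The predictive probability is P(black next | data) = (5/6)(5/11) + (2/3)(16/55) + (1/2)(9/55) + (1/3)(4/55) + (1/6)(1/55) = 15/22.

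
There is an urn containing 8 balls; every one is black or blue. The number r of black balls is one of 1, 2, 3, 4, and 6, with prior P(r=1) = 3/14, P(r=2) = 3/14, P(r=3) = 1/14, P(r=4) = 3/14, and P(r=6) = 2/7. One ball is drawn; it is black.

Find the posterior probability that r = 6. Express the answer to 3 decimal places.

0.500

The likelihood of this draw under each hypothesis: P(data | r = 1) = (1/8) = 1/8; P(data | r = 2) = (2/8) = 1/4; P(data | r = 3) = (3/8) = 3/8; P(data | r = 4) = (4/8) = 1/2; P(data | r = 6) = (6/8) = 3/4.
Weighting by the prior gives 3/14 · 1/8 = 3/112, 3/14 · 1/4 = 3/56, 1/14 · 3/8 = 3/112, 3/14 · 1/2 = 3/28, 2/7 · 3/4 = 3/14; with total 3/7.
So P(r = 6 | data) = (3/14) / (3/7) = 1/2.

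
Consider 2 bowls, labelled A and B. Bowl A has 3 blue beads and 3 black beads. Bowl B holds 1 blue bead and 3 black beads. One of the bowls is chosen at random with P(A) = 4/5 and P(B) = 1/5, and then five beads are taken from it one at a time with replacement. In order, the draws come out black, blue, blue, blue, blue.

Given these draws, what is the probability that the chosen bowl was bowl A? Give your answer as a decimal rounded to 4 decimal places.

0.9771

Under each hypothesis, the probability of the observed sequence is: P(data | bowl A) = (3/6)(3/6)(3/6)(3/6)(3/6) = 0.03125; P(data | bowl B) = (3/4)(1/4)(1/4)(1/4)(1/4) = 0.0029297.
The prior-weighted likelihoods are 4/5 · 0.03125 = 0.025, 1/5 · 0.0029297 = 0.00058594; with total 0.025586.
Therefore the posterior P(bowl A | data) = (0.025) / (0.025586) = 0.9771.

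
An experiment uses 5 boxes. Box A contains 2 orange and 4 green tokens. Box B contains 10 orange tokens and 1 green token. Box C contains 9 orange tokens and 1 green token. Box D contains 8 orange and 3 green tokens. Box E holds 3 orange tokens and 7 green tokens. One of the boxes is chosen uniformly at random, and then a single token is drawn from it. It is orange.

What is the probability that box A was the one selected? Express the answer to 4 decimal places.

0.1052

Under each hypothesis, the probability of this draw is: P(data | box A) = (2/6) = 1/3; P(data | box B) = (10/11) = 10/11; P(data | box C) = (9/10) = 9/10; P(data | box D) = (8/11) = 8/11; P(data | box E) = (3/10) = 3/10.
The prior-weighted likelihoods are 1/5 · 1/3 = 1/15, 1/5 · 10/11 = 2/11, 1/5 · 9/10 = 9/50, 1/5 · 8/11 = 8/55, 1/5 · 3/10 = 3/50; summing to 523/825.
Hence P(box A | data) = (1/15) / (523/825) = 55/523.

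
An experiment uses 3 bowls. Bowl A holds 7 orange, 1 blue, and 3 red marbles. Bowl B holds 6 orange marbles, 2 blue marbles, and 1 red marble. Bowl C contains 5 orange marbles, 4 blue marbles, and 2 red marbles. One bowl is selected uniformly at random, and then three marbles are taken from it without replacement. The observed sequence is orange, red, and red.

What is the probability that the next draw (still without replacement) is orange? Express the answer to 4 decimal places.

0.7019

Under each hypothesis, the probability of the observed sequence is: P(data | bowl A) = (7/11)(3/10)(2/9) = 0.042424; P(data | bowl B) = (6/9)(1/8)(0/7) = 0; P(data | bowl C) = (5/11)(2/10)(1/9) = 0.010101.
Multiplying each by its prior: 1/3 · 0.042424 = 0.014141, 1/3 · 0 = 0, 1/3 · 0.010101 = 0.003367; these sum to 0.017508.
Normalising, the posterior is P(bowl A | data) = 0.80769, P(bowl B | data) = 0, P(bowl C | data) = 0.19231.
The predictive probability is P(orange next | data) = (3/4)(0.80769) + (1/2)(0.19231) = 0.70192.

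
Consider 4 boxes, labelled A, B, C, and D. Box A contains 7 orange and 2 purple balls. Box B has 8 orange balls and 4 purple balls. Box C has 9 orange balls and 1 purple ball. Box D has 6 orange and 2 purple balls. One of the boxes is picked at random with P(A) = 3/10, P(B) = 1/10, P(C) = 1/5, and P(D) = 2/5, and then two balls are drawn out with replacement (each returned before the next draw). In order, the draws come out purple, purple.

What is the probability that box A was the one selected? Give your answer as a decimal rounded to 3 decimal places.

For each hypothesis, P(data | H) works out to: P(data | box A) = (2/9)(2/9) = 0.049383; P(data | box B) = (4/12)(4/12) = 0.11111; P(data | box C) = (1/10)(1/10) = 0.01; P(data | box D) = (2/8)(2/8) = 0.0625.
Weighting by the prior gives 3/10 · 0.049383 = 0.014815, 1/10 · 0.11111 = 0.011111, 1/5 · 0.01 = 0.002, 2/5 · 0.0625 = 0.025; summing to 0.052926.
By Bayes' rule, P(box A | data) = (0.014815) / (0.052926) = 0.27992.

0.280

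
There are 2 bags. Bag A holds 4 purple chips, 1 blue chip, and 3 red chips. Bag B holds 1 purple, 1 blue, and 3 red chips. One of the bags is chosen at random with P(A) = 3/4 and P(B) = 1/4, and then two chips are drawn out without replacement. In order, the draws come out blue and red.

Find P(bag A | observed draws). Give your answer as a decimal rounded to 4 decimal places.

The likelihood of the observed sequence under each hypothesis: P(data | bag A) = (1/8)(3/7) = 0.053571; P(data | bag B) = (1/5)(3/4) = 0.15.
Multiplying each by its prior: 3/4 · 0.053571 = 0.040179, 1/4 · 0.15 = 0.0375; these sum to 0.077679.
By Bayes' rule, P(bag A | data) = (0.040179) / (0.077679) = 0.51724.

0.5172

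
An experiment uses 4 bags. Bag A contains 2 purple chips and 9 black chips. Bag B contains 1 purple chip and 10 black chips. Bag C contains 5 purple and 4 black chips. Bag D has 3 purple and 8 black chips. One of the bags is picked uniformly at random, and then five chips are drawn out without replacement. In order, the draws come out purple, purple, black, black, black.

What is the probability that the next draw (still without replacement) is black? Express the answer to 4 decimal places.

Under each hypothesis, the probability of the observed sequence is: P(data | bag A) = (2/11)(1/10)(9/9)(8/8)(7/7) = 0.018182; P(data | bag B) = (1/11)(0/10) = 0; P(data | bag C) = (5/9)(4/8)(4/7)(3/6)(2/5) = 0.031746; P(data | bag D) = (3/11)(2/10)(8/9)(7/8)(6/7) = 0.036364.
Multiplying each by its prior: 1/4 · 0.018182 = 0.0045455, 1/4 · 0 = 0, 1/4 · 0.031746 = 0.0079365, 1/4 · 0.036364 = 0.0090909; with total 0.021573.
The posterior is then P(bag A | data) = 0.2107, P(bag B | data) = 0, P(bag C | data) = 0.36789, P(bag D | data) = 0.4214.
Averaging over the posterior, P(black next | data) = (1)(0.2107) + (1/4)(0.36789) + (5/6)(0.4214) = 0.65385.

0.6538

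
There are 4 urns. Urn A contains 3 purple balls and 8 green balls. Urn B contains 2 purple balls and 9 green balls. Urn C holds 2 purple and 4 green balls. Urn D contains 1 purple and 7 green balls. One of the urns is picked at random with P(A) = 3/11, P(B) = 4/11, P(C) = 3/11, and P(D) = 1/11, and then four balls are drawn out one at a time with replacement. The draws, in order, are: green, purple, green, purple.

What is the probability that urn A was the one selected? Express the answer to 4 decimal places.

The likelihood of the observed sequence under each hypothesis: P(data | urn A) = (8/11)(3/11)(8/11)(3/11) = 0.039342; P(data | urn B) = (9/11)(2/11)(9/11)(2/11) = 0.02213; P(data | urn C) = (4/6)(2/6)(4/6)(2/6) = 0.049383; P(data | urn D) = (7/8)(1/8)(7/8)(1/8) = 0.011963.
Weighting by the prior gives 3/11 · 0.039342 = 0.01073, 4/11 · 0.02213 = 0.0080471, 3/11 · 0.049383 = 0.013468, 1/11 · 0.011963 = 0.0010875; these sum to 0.033332.
Hence P(urn A | data) = (0.01073) / (0.033332) = 0.3219.

0.3219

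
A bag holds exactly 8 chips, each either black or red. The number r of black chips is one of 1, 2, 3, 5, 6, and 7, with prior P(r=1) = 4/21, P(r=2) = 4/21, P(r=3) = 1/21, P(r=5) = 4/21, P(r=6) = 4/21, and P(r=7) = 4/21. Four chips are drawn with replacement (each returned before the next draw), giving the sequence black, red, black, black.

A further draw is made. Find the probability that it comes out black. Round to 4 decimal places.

0.7136

Compute the likelihood of the observed sequence for each case: P(data | r = 1) = (1/8)(7/8)(1/8)(1/8) = 0.001709; P(data | r = 2) = (2/8)(6/8)(2/8)(2/8) = 0.011719; P(data | r = 3) = (3/8)(5/8)(3/8)(3/8) = 0.032959; P(data | r = 5) = (5/8)(3/8)(5/8)(5/8) = 0.091553; P(data | r = 6) = (6/8)(2/8)(6/8)(6/8) = 0.10547; P(data | r = 7) = (7/8)(1/8)(7/8)(7/8) = 0.08374.
The prior-weighted likelihoods are 4/21 · 0.001709 = 0.00032552, 4/21 · 0.011719 = 0.0022321, 1/21 · 0.032959 = 0.0015695, 4/21 · 0.091553 = 0.017439, 4/21 · 0.10547 = 0.020089, 4/21 · 0.08374 = 0.015951; with total 0.057606.
The posterior is then P(r = 1 | data) = 0.0056509, P(r = 2 | data) = 0.038749, P(r = 3 | data) = 0.027245, P(r = 5 | data) = 0.30272, P(r = 6 | data) = 0.34874, P(r = 7 | data) = 0.27689.
Averaging over the posterior, P(black next | data) = (1/8)(0.0056509) + (1/4)(0.038749) + (3/8)(0.027245) + (5/8)(0.30272) + (3/4)(0.34874) + (7/8)(0.27689) = 0.71365.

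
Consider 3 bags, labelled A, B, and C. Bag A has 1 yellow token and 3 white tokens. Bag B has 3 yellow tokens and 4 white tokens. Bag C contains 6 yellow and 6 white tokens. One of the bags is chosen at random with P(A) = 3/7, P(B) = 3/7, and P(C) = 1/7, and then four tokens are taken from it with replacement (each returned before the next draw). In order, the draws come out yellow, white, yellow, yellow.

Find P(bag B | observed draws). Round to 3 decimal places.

The likelihood of the observed sequence under each hypothesis: P(data | bag A) = (1/4)(3/4)(1/4)(1/4) = 0.011719; P(data | bag B) = (3/7)(4/7)(3/7)(3/7) = 0.044981; P(data | bag C) = (6/12)(6/12)(6/12)(6/12) = 0.0625.
The prior-weighted likelihoods are 3/7 · 0.011719 = 0.0050223, 3/7 · 0.044981 = 0.019278, 1/7 · 0.0625 = 0.0089286; these sum to 0.033229.
So P(bag B | data) = (0.019278) / (0.033229) = 0.58015.

0.580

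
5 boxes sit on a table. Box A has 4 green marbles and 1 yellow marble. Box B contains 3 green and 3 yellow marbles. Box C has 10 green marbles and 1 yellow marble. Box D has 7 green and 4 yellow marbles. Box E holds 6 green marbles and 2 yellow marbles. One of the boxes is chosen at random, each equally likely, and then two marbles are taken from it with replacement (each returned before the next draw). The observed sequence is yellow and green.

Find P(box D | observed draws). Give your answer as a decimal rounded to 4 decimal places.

0.2539

The likelihood of the observed sequence under each hypothesis: P(data | box A) = (1/5)(4/5) = 0.16; P(data | box B) = (3/6)(3/6) = 0.25; P(data | box C) = (1/11)(10/11) = 0.082645; P(data | box D) = (4/11)(7/11) = 0.2314; P(data | box E) = (2/8)(6/8) = 0.1875.
Multiplying each by its prior: 1/5 · 0.16 = 0.032, 1/5 · 0.25 = 0.05, 1/5 · 0.082645 = 0.016529, 1/5 · 0.2314 = 0.046281, 1/5 · 0.1875 = 0.0375; summing to 0.18231.
By Bayes' rule, P(box D | data) = (0.046281) / (0.18231) = 0.25386.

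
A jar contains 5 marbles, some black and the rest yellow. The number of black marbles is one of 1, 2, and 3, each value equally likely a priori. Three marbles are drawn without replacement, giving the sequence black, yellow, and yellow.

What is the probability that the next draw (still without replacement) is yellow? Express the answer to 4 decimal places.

The likelihood of the observed sequence under each hypothesis: P(data | r = 1) = (1/5)(4/4)(3/3) = 1/5; P(data | r = 2) = (2/5)(3/4)(2/3) = 1/5; P(data | r = 3) = (3/5)(2/4)(1/3) = 1/10.
Weighting by the prior gives 1/3 · 1/5 = 1/15, 1/3 · 1/5 = 1/15, 1/3 · 1/10 = 1/30; with total 1/6.
The posterior is then P(r = 1 | data) = 2/5, P(r = 2 | data) = 2/5, P(r = 3 | data) = 1/5.
The predictive probability is P(yellow next | data) = (1)(2/5) + (1/2)(2/5) + (0)(1/5) = 3/5.

0.6000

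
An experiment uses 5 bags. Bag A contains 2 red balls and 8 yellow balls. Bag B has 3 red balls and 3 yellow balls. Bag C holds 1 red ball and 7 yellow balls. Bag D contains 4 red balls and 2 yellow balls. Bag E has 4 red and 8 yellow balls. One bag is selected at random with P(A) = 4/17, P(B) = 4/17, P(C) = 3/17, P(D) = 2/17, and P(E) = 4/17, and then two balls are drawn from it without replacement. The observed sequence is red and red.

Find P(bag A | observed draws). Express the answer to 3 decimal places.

Under each hypothesis, the probability of the observed sequence is: P(data | bag A) = (2/10)(1/9) = 0.022222; P(data | bag B) = (3/6)(2/5) = 0.2; P(data | bag C) = (1/8)(0/7) = 0; P(data | bag D) = (4/6)(3/5) = 0.4; P(data | bag E) = (4/12)(3/11) = 0.090909.
Multiplying each by its prior: 4/17 · 0.022222 = 0.0052288, 4/17 · 0.2 = 0.047059, 3/17 · 0 = 0, 2/17 · 0.4 = 0.047059, 4/17 · 0.090909 = 0.02139; these sum to 0.12074.
Therefore the posterior P(bag A | data) = (0.0052288) / (0.12074) = 0.043307.

0.043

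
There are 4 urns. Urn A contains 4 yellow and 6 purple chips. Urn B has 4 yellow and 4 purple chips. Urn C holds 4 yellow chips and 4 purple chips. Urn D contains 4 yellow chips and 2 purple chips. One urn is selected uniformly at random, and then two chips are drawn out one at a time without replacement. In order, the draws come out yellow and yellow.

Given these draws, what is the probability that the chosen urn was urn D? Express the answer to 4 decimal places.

0.4158

The likelihood of the observed sequence under each hypothesis: P(data | urn A) = (4/10)(3/9) = 2/15; P(data | urn B) = (4/8)(3/7) = 3/14; P(data | urn C) = (4/8)(3/7) = 3/14; P(data | urn D) = (4/6)(3/5) = 2/5.
Weighting by the prior gives 1/4 · 2/15 = 1/30, 1/4 · 3/14 = 3/56, 1/4 · 3/14 = 3/56, 1/4 · 2/5 = 1/10; these sum to 101/420.
By Bayes' rule, P(urn D | data) = (1/10) / (101/420) = 42/101.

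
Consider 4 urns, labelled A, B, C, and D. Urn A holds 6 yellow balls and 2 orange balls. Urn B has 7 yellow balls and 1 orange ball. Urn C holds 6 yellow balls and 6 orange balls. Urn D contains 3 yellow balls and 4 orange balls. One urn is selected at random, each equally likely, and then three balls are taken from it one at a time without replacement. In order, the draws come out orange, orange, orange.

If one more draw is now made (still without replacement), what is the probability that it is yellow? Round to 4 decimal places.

0.7131

Under each hypothesis, the probability of the observed sequence is: P(data | urn A) = (2/8)(1/7)(0/6) = 0; P(data | urn B) = (1/8)(0/7) = 0; P(data | urn C) = (6/12)(5/11)(4/10) = 0.090909; P(data | urn D) = (4/7)(3/6)(2/5) = 0.11429.
Multiplying each by its prior: 1/4 · 0 = 0, 1/4 · 0 = 0, 1/4 · 0.090909 = 0.022727, 1/4 · 0.11429 = 0.028571; summing to 0.051299.
Normalising, the posterior is P(urn A | data) = 0, P(urn B | data) = 0, P(urn C | data) = 0.44304, P(urn D | data) = 0.55696.
Averaging over the posterior, P(yellow next | data) = (2/3)(0.44304) + (3/4)(0.55696) = 0.71308.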